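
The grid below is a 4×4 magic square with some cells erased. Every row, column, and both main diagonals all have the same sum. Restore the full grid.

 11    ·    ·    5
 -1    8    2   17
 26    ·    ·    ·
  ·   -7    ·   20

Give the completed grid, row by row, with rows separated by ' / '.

11 -4 14 5 / -1 8 2 17 / 26 29 -13 -16 / -10 -7 23 20

Row 2 is already complete: -1 + 8 + 2 + 17 = 26, so that is the magic constant.
The remaining cell in column 1 is (4,1) = 26 − 36 = -10.
Column 4 needs 26; the known cells sum to 42, so (3,4) = -16.
Main diagonal: 11 + 8 + 20 + ? = 26, so (3,3) = -13.
Anti-diagonal must total 26; the given cells sum to -3, so (3,2) = 29.
Row 4: -10 + (-7) + 20 + ? = 26, so (4,3) = 23.
Column 2 needs 26; the known cells sum to 30, so (1,2) = -4.
From column 3, 26 − (2 + (-13) + 23) gives (1,3) = 14.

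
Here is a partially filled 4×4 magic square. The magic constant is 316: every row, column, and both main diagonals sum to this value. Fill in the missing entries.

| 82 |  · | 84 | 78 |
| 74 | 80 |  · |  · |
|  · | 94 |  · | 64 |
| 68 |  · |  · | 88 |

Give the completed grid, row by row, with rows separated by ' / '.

Row 1 needs 316; the known cells sum to 244, so (1,2) = 72.
Column 1: 82 + 74 + 68 + ? = 316, so (3,1) = 92.
From column 2, 316 − (72 + 80 + 94) gives (4,2) = 70.
Column 4 needs 316; the known cells sum to 230, so (2,4) = 86.
From main diagonal, 316 − (82 + 80 + 88) gives (3,3) = 66.
The remaining cell in anti-diagonal is (2,3) = 316 − 240 = 76.
Using row 4: 68 + 70 + 88 + ? → (4,3) = 316 − 226 = 90.

82 72 84 78 / 74 80 76 86 / 92 94 66 64 / 68 70 90 88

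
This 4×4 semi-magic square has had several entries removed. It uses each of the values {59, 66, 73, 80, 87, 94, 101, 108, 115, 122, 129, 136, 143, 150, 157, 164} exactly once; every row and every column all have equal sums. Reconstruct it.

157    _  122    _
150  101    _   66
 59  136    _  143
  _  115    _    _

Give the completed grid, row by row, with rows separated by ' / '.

The 16 entries sum to 1784, so each line sums to 1784/4 = 446.
Row 2: 150 + 101 + 66 + ? = 446, so (2,3) = 129.
Row 3: 59 + 136 + 143 + ? = 446, so (3,3) = 108.
From column 1, 446 − (157 + 150 + 59) gives (4,1) = 80.
From column 2, 446 − (101 + 136 + 115) gives (1,2) = 94.
Column 3 must total 446; the given cells sum to 359, so (4,3) = 87.
Using row 1: 157 + 94 + 122 + ? → (1,4) = 446 − 373 = 73.
Row 4 needs 446; the known cells sum to 282, so (4,4) = 164.

157 94 122 73 / 150 101 129 66 / 59 136 108 143 / 80 115 87 164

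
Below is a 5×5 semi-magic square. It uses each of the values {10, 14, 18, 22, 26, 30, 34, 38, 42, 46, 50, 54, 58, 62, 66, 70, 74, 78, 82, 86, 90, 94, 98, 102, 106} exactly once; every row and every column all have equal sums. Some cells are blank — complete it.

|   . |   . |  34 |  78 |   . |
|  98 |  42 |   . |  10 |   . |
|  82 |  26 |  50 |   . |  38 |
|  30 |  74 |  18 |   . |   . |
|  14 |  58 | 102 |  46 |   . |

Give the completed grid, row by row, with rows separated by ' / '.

66 90 34 78 22 / 98 42 86 10 54 / 82 26 50 94 38 / 30 74 18 62 106 / 14 58 102 46 70

The 25 entries sum to 1450, so each line sums to 1450/5 = 290.
The remaining cell in row 3 is (3,4) = 290 − 196 = 94.
Using row 5: 14 + 58 + 102 + 46 + ? → (5,5) = 290 − 220 = 70.
The remaining cell in column 1 is (1,1) = 290 − 224 = 66.
Using column 2: 42 + 26 + 74 + 58 + ? → (1,2) = 290 − 200 = 90.
The remaining cell in column 3 is (2,3) = 290 − 204 = 86.
Column 4: 78 + 10 + 94 + 46 + ? = 290, so (4,4) = 62.
The remaining cell in row 1 is (1,5) = 290 − 268 = 22.
From row 2, 290 − (98 + 42 + 86 + 10) gives (2,5) = 54.
Row 4 needs 290; the known cells sum to 184, so (4,5) = 106.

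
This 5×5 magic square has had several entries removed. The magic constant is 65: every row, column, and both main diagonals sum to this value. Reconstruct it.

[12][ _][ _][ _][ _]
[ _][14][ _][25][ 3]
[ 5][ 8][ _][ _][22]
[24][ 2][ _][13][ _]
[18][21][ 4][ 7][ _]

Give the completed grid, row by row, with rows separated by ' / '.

12 20 23 1 9 / 6 14 17 25 3 / 5 8 11 19 22 / 24 2 10 13 16 / 18 21 4 7 15

From row 5, 65 − (18 + 21 + 4 + 7) gives (5,5) = 15.
Using column 1: 12 + 5 + 24 + 18 + ? → (2,1) = 65 − 59 = 6.
Column 2 needs 65; the known cells sum to 45, so (1,2) = 20.
Main diagonal needs 65; the known cells sum to 54, so (3,3) = 11.
Using anti-diagonal: 25 + 11 + 2 + 18 + ? → (1,5) = 65 − 56 = 9.
Row 2 needs 65; the known cells sum to 48, so (2,3) = 17.
The remaining cell in row 3 is (3,4) = 65 − 46 = 19.
Column 4 needs 65; the known cells sum to 64, so (1,4) = 1.
Using column 5: 9 + 3 + 22 + 15 + ? → (4,5) = 65 − 49 = 16.
Row 1: 12 + 20 + 1 + 9 + ? = 65, so (1,3) = 23.
Using row 4: 24 + 2 + 13 + 16 + ? → (4,3) = 65 − 55 = 10.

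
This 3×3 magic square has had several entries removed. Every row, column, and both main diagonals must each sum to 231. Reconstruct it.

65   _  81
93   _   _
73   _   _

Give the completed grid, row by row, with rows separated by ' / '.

65 85 81 / 93 77 61 / 73 69 89

Row 1 must total 231; the given cells sum to 146, so (1,2) = 85.
Anti-diagonal needs 231; the known cells sum to 154, so (2,2) = 77.
Using row 2: 93 + 77 + ? → (2,3) = 231 − 170 = 61.
Column 2 must total 231; the given cells sum to 162, so (3,2) = 69.
Column 3 needs 231; the known cells sum to 142, so (3,3) = 89.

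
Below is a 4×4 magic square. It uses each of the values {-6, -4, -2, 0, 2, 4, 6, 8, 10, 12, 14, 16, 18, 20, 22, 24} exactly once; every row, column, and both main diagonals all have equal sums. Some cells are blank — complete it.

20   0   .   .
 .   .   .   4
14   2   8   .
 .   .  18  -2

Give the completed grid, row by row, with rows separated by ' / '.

The 16 entries sum to 144, so each line sums to 144/4 = 36.
From row 3, 36 − (14 + 2 + 8) gives (3,4) = 12.
Column 4 needs 36; the known cells sum to 14, so (1,4) = 22.
The remaining cell in main diagonal is (2,2) = 36 − 26 = 10.
Row 1: 20 + 0 + 22 + ? = 36, so (1,3) = -6.
Column 2 must total 36; the given cells sum to 12, so (4,2) = 24.
Column 3 needs 36; the known cells sum to 20, so (2,3) = 16.
From anti-diagonal, 36 − (22 + 16 + 2) gives (4,1) = -4.
From row 2, 36 − (10 + 16 + 4) gives (2,1) = 6.

20 0 -6 22 / 6 10 16 4 / 14 2 8 12 / -4 24 18 -2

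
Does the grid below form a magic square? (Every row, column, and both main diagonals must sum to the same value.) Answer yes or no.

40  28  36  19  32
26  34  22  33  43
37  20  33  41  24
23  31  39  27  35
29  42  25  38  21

No — anti-diagonal sums to 158 but main diagonal sums to 155.

Row 1: 40 + 28 + 36 + 19 + 32 = 155.
Row 2: 26 + 34 + 22 + 33 + 43 = 158.
Row 3: 37 + 20 + 33 + 41 + 24 = 155.
Row 4: 23 + 31 + 39 + 27 + 35 = 155.
Row 5: 29 + 42 + 25 + 38 + 21 = 155.
Column 1: 40 + 26 + 37 + 23 + 29 = 155.
Column 2: 28 + 34 + 20 + 31 + 42 = 155.
Column 3: 36 + 22 + 33 + 39 + 25 = 155.
Column 4: 19 + 33 + 41 + 27 + 38 = 158.
Column 5: 32 + 43 + 24 + 35 + 21 = 155.
Main diagonal: 40 + 34 + 33 + 27 + 21 = 155.
Anti-diagonal: 32 + 33 + 33 + 31 + 29 = 158.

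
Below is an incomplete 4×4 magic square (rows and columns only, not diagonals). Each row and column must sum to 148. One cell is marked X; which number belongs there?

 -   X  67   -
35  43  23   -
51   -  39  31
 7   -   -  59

Row 2: 35 + 43 + 23 + ? = 148, so (2,4) = 47.
Row 3: 51 + 39 + 31 + ? = 148, so (3,2) = 27.
From column 1, 148 − (35 + 51 + 7) gives (1,1) = 55.
The remaining cell in column 3 is (4,3) = 148 − 129 = 19.
From column 4, 148 − (47 + 31 + 59) gives (1,4) = 11.
Row 1: 55 + 67 + 11 + ? = 148, so (1,2) = 15.

15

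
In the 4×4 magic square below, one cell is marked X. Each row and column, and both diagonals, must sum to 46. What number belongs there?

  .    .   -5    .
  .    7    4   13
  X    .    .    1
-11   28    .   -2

The remaining cell in row 2 is (2,1) = 46 − 24 = 22.
Row 4 needs 46; the known cells sum to 15, so (4,3) = 31.
Column 3 must total 46; the given cells sum to 30, so (3,3) = 16.
Column 4 must total 46; the given cells sum to 12, so (1,4) = 34.
Main diagonal must total 46; the given cells sum to 21, so (1,1) = 25.
Anti-diagonal must total 46; the given cells sum to 27, so (3,2) = 19.
The remaining cell in row 1 is (1,2) = 46 − 54 = -8.
From row 3, 46 − (19 + 16 + 1) gives (3,1) = 10.

10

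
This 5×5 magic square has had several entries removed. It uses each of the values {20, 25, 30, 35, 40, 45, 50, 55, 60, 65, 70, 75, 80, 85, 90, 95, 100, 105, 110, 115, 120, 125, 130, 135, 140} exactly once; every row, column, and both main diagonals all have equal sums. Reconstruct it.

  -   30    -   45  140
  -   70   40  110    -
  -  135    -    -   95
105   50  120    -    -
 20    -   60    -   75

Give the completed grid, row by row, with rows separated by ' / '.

The 25 entries sum to 2000, so each line sums to 2000/5 = 400.
From column 2, 400 − (30 + 70 + 135 + 50) gives (5,2) = 115.
Using anti-diagonal: 140 + 110 + 50 + 20 + ? → (3,3) = 400 − 320 = 80.
Using row 5: 20 + 115 + 60 + 75 + ? → (5,4) = 400 − 270 = 130.
Column 3 must total 400; the given cells sum to 300, so (1,3) = 100.
From row 1, 400 − (30 + 100 + 45 + 140) gives (1,1) = 85.
Main diagonal: 85 + 70 + 80 + 75 + ? = 400, so (4,4) = 90.
Row 4: 105 + 50 + 120 + 90 + ? = 400, so (4,5) = 35.
Column 4: 45 + 110 + 90 + 130 + ? = 400, so (3,4) = 25.
The remaining cell in column 5 is (2,5) = 400 − 345 = 55.
Row 2 must total 400; the given cells sum to 275, so (2,1) = 125.
Using row 3: 135 + 80 + 25 + 95 + ? → (3,1) = 400 − 335 = 65.

85 30 100 45 140 / 125 70 40 110 55 / 65 135 80 25 95 / 105 50 120 90 35 / 20 115 60 130 75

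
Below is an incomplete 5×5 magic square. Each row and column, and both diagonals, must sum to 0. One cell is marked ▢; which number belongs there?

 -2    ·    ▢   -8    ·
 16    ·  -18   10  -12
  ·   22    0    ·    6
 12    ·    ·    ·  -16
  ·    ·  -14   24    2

14

Row 2: 16 + (-18) + 10 + (-12) + ? = 0, so (2,2) = 4.
The remaining cell in column 5 is (1,5) = 0 − (-20) = 20.
Main diagonal must total 0; the given cells sum to 4, so (4,4) = -4.
From column 4, 0 − (-8 + 10 + (-4) + 24) gives (3,4) = -22.
Row 3 needs 0; the known cells sum to 6, so (3,1) = -6.
Column 1 must total 0; the given cells sum to 20, so (5,1) = -20.
From anti-diagonal, 0 − (20 + 10 + 0 + (-20)) gives (4,2) = -10.
Row 4: 12 + (-10) + (-4) + (-16) + ? = 0, so (4,3) = 18.
Using row 5: -20 + (-14) + 24 + 2 + ? → (5,2) = 0 − (-8) = 8.
Column 2: 4 + 22 + (-10) + 8 + ? = 0, so (1,2) = -24.
Column 3 must total 0; the given cells sum to -14, so (1,3) = 14.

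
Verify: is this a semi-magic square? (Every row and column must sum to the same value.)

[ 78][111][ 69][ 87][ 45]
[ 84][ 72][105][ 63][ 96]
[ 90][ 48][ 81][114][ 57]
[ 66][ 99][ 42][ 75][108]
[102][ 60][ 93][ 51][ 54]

No — row 2 sums to 420 but column 3 sums to 390.

Row 1: 78 + 111 + 69 + 87 + 45 = 390.
Row 2: 84 + 72 + 105 + 63 + 96 = 420.
Row 3: 90 + 48 + 81 + 114 + 57 = 390.
Row 4: 66 + 99 + 42 + 75 + 108 = 390.
Row 5: 102 + 60 + 93 + 51 + 54 = 360.
Column 1: 78 + 84 + 90 + 66 + 102 = 420.
Column 2: 111 + 72 + 48 + 99 + 60 = 390.
Column 3: 69 + 105 + 81 + 42 + 93 = 390.
Column 4: 87 + 63 + 114 + 75 + 51 = 390.
Column 5: 45 + 96 + 57 + 108 + 54 = 360.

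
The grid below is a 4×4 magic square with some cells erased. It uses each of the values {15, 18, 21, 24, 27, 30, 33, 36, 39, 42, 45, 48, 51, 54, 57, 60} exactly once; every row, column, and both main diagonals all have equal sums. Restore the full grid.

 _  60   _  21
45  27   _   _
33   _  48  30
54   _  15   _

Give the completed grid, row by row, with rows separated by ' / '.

The 16 entries sum to 600, so each line sums to 600/4 = 150.
Row 3 needs 150; the known cells sum to 111, so (3,2) = 39.
The remaining cell in column 1 is (1,1) = 150 − 132 = 18.
Using column 2: 60 + 27 + 39 + ? → (4,2) = 150 − 126 = 24.
Main diagonal: 18 + 27 + 48 + ? = 150, so (4,4) = 57.
From anti-diagonal, 150 − (21 + 39 + 54) gives (2,3) = 36.
Using row 1: 18 + 60 + 21 + ? → (1,3) = 150 − 99 = 51.
The remaining cell in row 2 is (2,4) = 150 − 108 = 42.

18 60 51 21 / 45 27 36 42 / 33 39 48 30 / 54 24 15 57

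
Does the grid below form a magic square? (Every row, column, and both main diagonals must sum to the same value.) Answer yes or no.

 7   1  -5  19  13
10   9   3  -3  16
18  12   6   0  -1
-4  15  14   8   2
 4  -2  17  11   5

Row 1: 7 + 1 + (-5) + 19 + 13 = 35.
Row 2: 10 + 9 + 3 + (-3) + 16 = 35.
Row 3: 18 + 12 + 6 + 0 + (-1) = 35.
Row 4: -4 + 15 + 14 + 8 + 2 = 35.
Row 5: 4 + (-2) + 17 + 11 + 5 = 35.
Column 1: 7 + 10 + 18 + (-4) + 4 = 35.
Column 2: 1 + 9 + 12 + 15 + (-2) = 35.
Column 3: -5 + 3 + 6 + 14 + 17 = 35.
Column 4: 19 + (-3) + 0 + 8 + 11 = 35.
Column 5: 13 + 16 + (-1) + 2 + 5 = 35.
Main diagonal: 7 + 9 + 6 + 8 + 5 = 35.
Anti-diagonal: 13 + (-3) + 6 + 15 + 4 = 35.
All lines sum to 35.

Yes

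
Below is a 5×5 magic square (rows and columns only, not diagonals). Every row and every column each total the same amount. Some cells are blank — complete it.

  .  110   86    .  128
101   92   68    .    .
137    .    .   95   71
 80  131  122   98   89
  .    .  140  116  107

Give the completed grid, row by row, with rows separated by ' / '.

119 110 86 77 128 / 101 92 68 134 125 / 137 113 104 95 71 / 80 131 122 98 89 / 83 74 140 116 107

Row 4 is already complete: 80 + 131 + 122 + 98 + 89 = 520, so that is the magic constant.
Column 3: 86 + 68 + 122 + 140 + ? = 520, so (3,3) = 104.
Column 5: 128 + 71 + 89 + 107 + ? = 520, so (2,5) = 125.
The remaining cell in row 2 is (2,4) = 520 − 386 = 134.
Using row 3: 137 + 104 + 95 + 71 + ? → (3,2) = 520 − 407 = 113.
From column 2, 520 − (110 + 92 + 113 + 131) gives (5,2) = 74.
Column 4: 134 + 95 + 98 + 116 + ? = 520, so (1,4) = 77.
Using row 1: 110 + 86 + 77 + 128 + ? → (1,1) = 520 − 401 = 119.
The remaining cell in row 5 is (5,1) = 520 − 437 = 83.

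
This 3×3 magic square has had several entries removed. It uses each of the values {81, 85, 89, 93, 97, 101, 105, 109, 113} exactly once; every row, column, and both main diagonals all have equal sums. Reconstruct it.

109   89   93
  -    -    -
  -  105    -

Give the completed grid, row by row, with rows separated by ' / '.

The 9 entries sum to 873, so each line sums to 873/3 = 291.
Using column 2: 89 + 105 + ? → (2,2) = 291 − 194 = 97.
Main diagonal: 109 + 97 + ? = 291, so (3,3) = 85.
Using anti-diagonal: 93 + 97 + ? → (3,1) = 291 − 190 = 101.
Column 1 needs 291; the known cells sum to 210, so (2,1) = 81.
Using column 3: 93 + 85 + ? → (2,3) = 291 − 178 = 113.

109 89 93 / 81 97 113 / 101 105 85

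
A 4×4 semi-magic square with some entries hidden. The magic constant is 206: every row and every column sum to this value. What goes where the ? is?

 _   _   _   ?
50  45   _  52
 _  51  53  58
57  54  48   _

49

The remaining cell in row 2 is (2,3) = 206 − 147 = 59.
From row 3, 206 − (51 + 53 + 58) gives (3,1) = 44.
Row 4 needs 206; the known cells sum to 159, so (4,4) = 47.
Using column 1: 50 + 44 + 57 + ? → (1,1) = 206 − 151 = 55.
Column 2: 45 + 51 + 54 + ? = 206, so (1,2) = 56.
Column 3 must total 206; the given cells sum to 160, so (1,3) = 46.
Column 4 must total 206; the given cells sum to 157, so (1,4) = 49.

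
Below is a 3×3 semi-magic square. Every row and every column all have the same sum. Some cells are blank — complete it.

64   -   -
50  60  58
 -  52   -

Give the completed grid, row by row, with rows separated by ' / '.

64 56 48 / 50 60 58 / 54 52 62

Row 2 is already complete: 50 + 60 + 58 = 168, so that is the magic constant.
The remaining cell in column 1 is (3,1) = 168 − 114 = 54.
Column 2 needs 168; the known cells sum to 112, so (1,2) = 56.
From row 1, 168 − (64 + 56) gives (1,3) = 48.
Row 3: 54 + 52 + ? = 168, so (3,3) = 62.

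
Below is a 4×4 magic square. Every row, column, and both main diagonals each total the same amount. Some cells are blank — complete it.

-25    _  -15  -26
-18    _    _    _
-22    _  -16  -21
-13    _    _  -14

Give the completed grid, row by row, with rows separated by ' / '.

-25 -12 -15 -26 / -18 -23 -20 -17 / -22 -19 -16 -21 / -13 -24 -27 -14

Column 1 is already complete: -25 + -18 + -22 + -13 = -78, so that is the magic constant.
Using row 1: -25 + (-15) + (-26) + ? → (1,2) = -78 − (-66) = -12.
Row 3 must total -78; the given cells sum to -59, so (3,2) = -19.
Column 4 needs -78; the known cells sum to -61, so (2,4) = -17.
Main diagonal must total -78; the given cells sum to -55, so (2,2) = -23.
The remaining cell in anti-diagonal is (2,3) = -78 − (-58) = -20.
Column 2 needs -78; the known cells sum to -54, so (4,2) = -24.
Column 3 must total -78; the given cells sum to -51, so (4,3) = -27.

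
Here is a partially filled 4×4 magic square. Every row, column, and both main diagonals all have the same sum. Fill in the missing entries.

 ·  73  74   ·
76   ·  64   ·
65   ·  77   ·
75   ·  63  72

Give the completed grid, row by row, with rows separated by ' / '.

62 73 74 69 / 76 67 64 71 / 65 70 77 66 / 75 68 63 72

Column 3 is already complete: 74 + 64 + 77 + 63 = 278, so that is the magic constant.
From row 4, 278 − (75 + 63 + 72) gives (4,2) = 68.
The remaining cell in column 1 is (1,1) = 278 − 216 = 62.
From main diagonal, 278 − (62 + 77 + 72) gives (2,2) = 67.
Using row 1: 62 + 73 + 74 + ? → (1,4) = 278 − 209 = 69.
The remaining cell in row 2 is (2,4) = 278 − 207 = 71.
The remaining cell in column 2 is (3,2) = 278 − 208 = 70.
Column 4 must total 278; the given cells sum to 212, so (3,4) = 66.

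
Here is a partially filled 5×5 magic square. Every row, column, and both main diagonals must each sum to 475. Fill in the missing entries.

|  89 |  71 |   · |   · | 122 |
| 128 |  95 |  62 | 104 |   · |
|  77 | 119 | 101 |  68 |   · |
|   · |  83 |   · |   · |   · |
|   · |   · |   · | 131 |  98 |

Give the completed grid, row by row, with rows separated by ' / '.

The remaining cell in row 2 is (2,5) = 475 − 389 = 86.
Row 3 must total 475; the given cells sum to 365, so (3,5) = 110.
Column 2: 71 + 95 + 119 + 83 + ? = 475, so (5,2) = 107.
From column 5, 475 − (122 + 86 + 110 + 98) gives (4,5) = 59.
Using main diagonal: 89 + 95 + 101 + 98 + ? → (4,4) = 475 − 383 = 92.
The remaining cell in anti-diagonal is (5,1) = 475 − 410 = 65.
Row 5: 65 + 107 + 131 + 98 + ? = 475, so (5,3) = 74.
Column 1: 89 + 128 + 77 + 65 + ? = 475, so (4,1) = 116.
Column 4: 104 + 68 + 92 + 131 + ? = 475, so (1,4) = 80.
From row 1, 475 − (89 + 71 + 80 + 122) gives (1,3) = 113.
The remaining cell in row 4 is (4,3) = 475 − 350 = 125.

89 71 113 80 122 / 128 95 62 104 86 / 77 119 101 68 110 / 116 83 125 92 59 / 65 107 74 131 98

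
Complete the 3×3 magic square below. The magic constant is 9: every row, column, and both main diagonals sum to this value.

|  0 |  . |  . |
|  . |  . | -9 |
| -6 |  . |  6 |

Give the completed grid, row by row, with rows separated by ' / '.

The remaining cell in row 3 is (3,2) = 9 − 0 = 9.
From column 1, 9 − (0 + (-6)) gives (2,1) = 15.
Column 3: -9 + 6 + ? = 9, so (1,3) = 12.
From main diagonal, 9 − (0 + 6) gives (2,2) = 3.
Row 1 needs 9; the known cells sum to 12, so (1,2) = -3.

0 -3 12 / 15 3 -9 / -6 9 6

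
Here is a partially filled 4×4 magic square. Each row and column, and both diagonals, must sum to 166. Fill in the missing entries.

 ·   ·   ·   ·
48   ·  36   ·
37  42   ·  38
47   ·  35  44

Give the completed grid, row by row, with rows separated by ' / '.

From row 3, 166 − (37 + 42 + 38) gives (3,3) = 49.
From row 4, 166 − (47 + 35 + 44) gives (4,2) = 40.
From column 1, 166 − (48 + 37 + 47) gives (1,1) = 34.
From column 3, 166 − (36 + 49 + 35) gives (1,3) = 46.
The remaining cell in main diagonal is (2,2) = 166 − 127 = 39.
Anti-diagonal needs 166; the known cells sum to 125, so (1,4) = 41.
Row 1 must total 166; the given cells sum to 121, so (1,2) = 45.
The remaining cell in row 2 is (2,4) = 166 − 123 = 43.

34 45 46 41 / 48 39 36 43 / 37 42 49 38 / 47 40 35 44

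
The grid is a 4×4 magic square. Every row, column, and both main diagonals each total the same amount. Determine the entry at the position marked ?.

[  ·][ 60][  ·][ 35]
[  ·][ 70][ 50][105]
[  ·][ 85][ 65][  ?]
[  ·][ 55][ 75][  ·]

90

Column 2 is complete and sums to 270; that is the magic constant.
Row 2 must total 270; the given cells sum to 225, so (2,1) = 45.
Using column 3: 50 + 65 + 75 + ? → (1,3) = 270 − 190 = 80.
From anti-diagonal, 270 − (35 + 50 + 85) gives (4,1) = 100.
Row 1: 60 + 80 + 35 + ? = 270, so (1,1) = 95.
Row 4 needs 270; the known cells sum to 230, so (4,4) = 40.
The remaining cell in column 1 is (3,1) = 270 − 240 = 30.
The remaining cell in column 4 is (3,4) = 270 − 180 = 90.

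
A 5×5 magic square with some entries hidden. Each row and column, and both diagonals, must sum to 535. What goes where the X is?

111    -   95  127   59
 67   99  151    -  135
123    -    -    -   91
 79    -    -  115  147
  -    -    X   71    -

From row 1, 535 − (111 + 95 + 127 + 59) gives (1,2) = 143.
The remaining cell in row 2 is (2,4) = 535 − 452 = 83.
Column 1 must total 535; the given cells sum to 380, so (5,1) = 155.
The remaining cell in column 4 is (3,4) = 535 − 396 = 139.
Column 5 must total 535; the given cells sum to 432, so (5,5) = 103.
Using main diagonal: 111 + 99 + 115 + 103 + ? → (3,3) = 535 − 428 = 107.
The remaining cell in anti-diagonal is (4,2) = 535 − 404 = 131.
Row 3: 123 + 107 + 139 + 91 + ? = 535, so (3,2) = 75.
Row 4 must total 535; the given cells sum to 472, so (4,3) = 63.
Column 2: 143 + 99 + 75 + 131 + ? = 535, so (5,2) = 87.
Column 3 needs 535; the known cells sum to 416, so (5,3) = 119.

119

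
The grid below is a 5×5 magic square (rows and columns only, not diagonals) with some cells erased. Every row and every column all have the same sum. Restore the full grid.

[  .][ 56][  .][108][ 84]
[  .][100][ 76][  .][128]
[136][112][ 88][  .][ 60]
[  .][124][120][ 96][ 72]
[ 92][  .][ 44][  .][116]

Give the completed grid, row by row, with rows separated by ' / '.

80 56 132 108 84 / 104 100 76 52 128 / 136 112 88 64 60 / 48 124 120 96 72 / 92 68 44 140 116

Column 5 is already complete: 84 + 128 + 60 + 72 + 116 = 460, so that is the magic constant.
Row 3: 136 + 112 + 88 + 60 + ? = 460, so (3,4) = 64.
From row 4, 460 − (124 + 120 + 96 + 72) gives (4,1) = 48.
Column 2 must total 460; the given cells sum to 392, so (5,2) = 68.
Using column 3: 76 + 88 + 120 + 44 + ? → (1,3) = 460 − 328 = 132.
Row 1: 56 + 132 + 108 + 84 + ? = 460, so (1,1) = 80.
The remaining cell in row 5 is (5,4) = 460 − 320 = 140.
Column 1: 80 + 136 + 48 + 92 + ? = 460, so (2,1) = 104.
Column 4 must total 460; the given cells sum to 408, so (2,4) = 52.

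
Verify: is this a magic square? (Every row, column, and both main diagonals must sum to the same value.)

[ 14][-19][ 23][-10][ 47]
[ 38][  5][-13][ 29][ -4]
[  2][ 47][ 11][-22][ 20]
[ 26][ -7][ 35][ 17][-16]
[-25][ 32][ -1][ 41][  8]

Row 1: 14 + (-19) + 23 + (-10) + 47 = 55.
Row 2: 38 + 5 + (-13) + 29 + (-4) = 55.
Row 3: 2 + 47 + 11 + (-22) + 20 = 58.
Row 4: 26 + (-7) + 35 + 17 + (-16) = 55.
Row 5: -25 + 32 + (-1) + 41 + 8 = 55.
Column 1: 14 + 38 + 2 + 26 + (-25) = 55.
Column 2: -19 + 5 + 47 + (-7) + 32 = 58.
Column 3: 23 + (-13) + 11 + 35 + (-1) = 55.
Column 4: -10 + 29 + (-22) + 17 + 41 = 55.
Column 5: 47 + (-4) + 20 + (-16) + 8 = 55.
Main diagonal: 14 + 5 + 11 + 17 + 8 = 55.
Anti-diagonal: 47 + 29 + 11 + (-7) + (-25) = 55.

No — column 2 sums to 58 but row 2 sums to 55.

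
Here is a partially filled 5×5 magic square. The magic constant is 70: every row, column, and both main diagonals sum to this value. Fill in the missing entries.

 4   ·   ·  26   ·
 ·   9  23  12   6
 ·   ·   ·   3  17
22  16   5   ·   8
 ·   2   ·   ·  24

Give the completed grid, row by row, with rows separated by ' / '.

Row 2 must total 70; the given cells sum to 50, so (2,1) = 20.
Row 4 needs 70; the known cells sum to 51, so (4,4) = 19.
Column 4 needs 70; the known cells sum to 60, so (5,4) = 10.
From column 5, 70 − (6 + 17 + 8 + 24) gives (1,5) = 15.
The remaining cell in main diagonal is (3,3) = 70 − 56 = 14.
The remaining cell in anti-diagonal is (5,1) = 70 − 57 = 13.
Row 5: 13 + 2 + 10 + 24 + ? = 70, so (5,3) = 21.
Column 1: 4 + 20 + 22 + 13 + ? = 70, so (3,1) = 11.
Column 3 needs 70; the known cells sum to 63, so (1,3) = 7.
Using row 1: 4 + 7 + 26 + 15 + ? → (1,2) = 70 − 52 = 18.
From row 3, 70 − (11 + 14 + 3 + 17) gives (3,2) = 25.

4 18 7 26 15 / 20 9 23 12 6 / 11 25 14 3 17 / 22 16 5 19 8 / 13 2 21 10 24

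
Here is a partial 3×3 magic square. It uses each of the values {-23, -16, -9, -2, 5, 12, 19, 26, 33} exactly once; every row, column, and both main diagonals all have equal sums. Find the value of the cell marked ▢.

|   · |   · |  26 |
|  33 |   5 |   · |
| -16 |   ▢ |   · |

19

The 9 entries sum to 45, so each line sums to 45/3 = 15.
Row 2: 33 + 5 + ? = 15, so (2,3) = -23.
From column 1, 15 − (33 + (-16)) gives (1,1) = -2.
Column 3 needs 15; the known cells sum to 3, so (3,3) = 12.
Row 1: -2 + 26 + ? = 15, so (1,2) = -9.
From row 3, 15 − (-16 + 12) gives (3,2) = 19.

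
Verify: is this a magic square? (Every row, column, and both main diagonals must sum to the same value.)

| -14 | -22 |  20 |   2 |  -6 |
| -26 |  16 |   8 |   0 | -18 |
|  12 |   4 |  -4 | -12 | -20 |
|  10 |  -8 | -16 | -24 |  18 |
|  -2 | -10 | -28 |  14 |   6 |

Row 1: -14 + (-22) + 20 + 2 + (-6) = -20.
Row 2: -26 + 16 + 8 + 0 + (-18) = -20.
Row 3: 12 + 4 + (-4) + (-12) + (-20) = -20.
Row 4: 10 + (-8) + (-16) + (-24) + 18 = -20.
Row 5: -2 + (-10) + (-28) + 14 + 6 = -20.
Column 1: -14 + (-26) + 12 + 10 + (-2) = -20.
Column 2: -22 + 16 + 4 + (-8) + (-10) = -20.
Column 3: 20 + 8 + (-4) + (-16) + (-28) = -20.
Column 4: 2 + 0 + (-12) + (-24) + 14 = -20.
Column 5: -6 + (-18) + (-20) + 18 + 6 = -20.
Main diagonal: -14 + 16 + (-4) + (-24) + 6 = -20.
Anti-diagonal: -6 + 0 + (-4) + (-8) + (-2) = -20.
All lines sum to -20.

Yes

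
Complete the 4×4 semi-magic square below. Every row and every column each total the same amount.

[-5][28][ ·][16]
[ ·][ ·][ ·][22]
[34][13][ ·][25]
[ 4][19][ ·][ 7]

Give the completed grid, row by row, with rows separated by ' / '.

Column 4 is already complete: 16 + 22 + 25 + 7 = 70, so that is the magic constant.
From row 1, 70 − (-5 + 28 + 16) gives (1,3) = 31.
The remaining cell in row 3 is (3,3) = 70 − 72 = -2.
Using row 4: 4 + 19 + 7 + ? → (4,3) = 70 − 30 = 40.
Column 1: -5 + 34 + 4 + ? = 70, so (2,1) = 37.
Column 2 must total 70; the given cells sum to 60, so (2,2) = 10.
The remaining cell in column 3 is (2,3) = 70 − 69 = 1.

-5 28 31 16 / 37 10 1 22 / 34 13 -2 25 / 4 19 40 7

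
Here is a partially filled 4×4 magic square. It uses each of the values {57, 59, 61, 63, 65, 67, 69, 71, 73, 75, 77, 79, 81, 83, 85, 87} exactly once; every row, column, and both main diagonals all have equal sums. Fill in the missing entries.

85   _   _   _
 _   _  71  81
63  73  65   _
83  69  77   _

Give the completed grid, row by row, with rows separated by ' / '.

The 16 entries sum to 1152, so each line sums to 1152/4 = 288.
From row 3, 288 − (63 + 73 + 65) gives (3,4) = 87.
Row 4 must total 288; the given cells sum to 229, so (4,4) = 59.
Column 1 must total 288; the given cells sum to 231, so (2,1) = 57.
Column 3 must total 288; the given cells sum to 213, so (1,3) = 75.
Column 4 must total 288; the given cells sum to 227, so (1,4) = 61.
Using main diagonal: 85 + 65 + 59 + ? → (2,2) = 288 − 209 = 79.
The remaining cell in row 1 is (1,2) = 288 − 221 = 67.

85 67 75 61 / 57 79 71 81 / 63 73 65 87 / 83 69 77 59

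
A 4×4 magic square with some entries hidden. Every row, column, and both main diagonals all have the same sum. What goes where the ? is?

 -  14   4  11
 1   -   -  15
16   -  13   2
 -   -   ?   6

9

Column 4 is complete and sums to 34; that is the magic constant.
Row 1 must total 34; the given cells sum to 29, so (1,1) = 5.
Row 3 needs 34; the known cells sum to 31, so (3,2) = 3.
Column 1 needs 34; the known cells sum to 22, so (4,1) = 12.
From main diagonal, 34 − (5 + 13 + 6) gives (2,2) = 10.
Anti-diagonal: 11 + 3 + 12 + ? = 34, so (2,3) = 8.
Column 2 needs 34; the known cells sum to 27, so (4,2) = 7.
The remaining cell in column 3 is (4,3) = 34 − 25 = 9.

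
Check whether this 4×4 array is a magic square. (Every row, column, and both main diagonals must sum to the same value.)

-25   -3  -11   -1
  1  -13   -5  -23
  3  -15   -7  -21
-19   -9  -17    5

Yes

Row 1: -25 + (-3) + (-11) + (-1) = -40.
Row 2: 1 + (-13) + (-5) + (-23) = -40.
Row 3: 3 + (-15) + (-7) + (-21) = -40.
Row 4: -19 + (-9) + (-17) + 5 = -40.
Column 1: -25 + 1 + 3 + (-19) = -40.
Column 2: -3 + (-13) + (-15) + (-9) = -40.
Column 3: -11 + (-5) + (-7) + (-17) = -40.
Column 4: -1 + (-23) + (-21) + 5 = -40.
Main diagonal: -25 + (-13) + (-7) + 5 = -40.
Anti-diagonal: -1 + (-5) + (-15) + (-19) = -40.
All lines sum to -40.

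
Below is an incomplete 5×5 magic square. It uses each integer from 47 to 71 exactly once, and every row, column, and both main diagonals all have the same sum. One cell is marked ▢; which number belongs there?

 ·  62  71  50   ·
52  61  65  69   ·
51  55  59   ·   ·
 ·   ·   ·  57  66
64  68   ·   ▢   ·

56

The entries are 47 through 71, which sum to 1475, so each line sums to 1475/5 = 295.
Row 2: 52 + 61 + 65 + 69 + ? = 295, so (2,5) = 48.
From column 2, 295 − (62 + 61 + 55 + 68) gives (4,2) = 49.
Anti-diagonal needs 295; the known cells sum to 241, so (1,5) = 54.
From row 1, 295 − (62 + 71 + 50 + 54) gives (1,1) = 58.
Column 1: 58 + 52 + 51 + 64 + ? = 295, so (4,1) = 70.
Using main diagonal: 58 + 61 + 59 + 57 + ? → (5,5) = 295 − 235 = 60.
The remaining cell in row 4 is (4,3) = 295 − 242 = 53.
Using column 3: 71 + 65 + 59 + 53 + ? → (5,3) = 295 − 248 = 47.
The remaining cell in column 5 is (3,5) = 295 − 228 = 67.
The remaining cell in row 3 is (3,4) = 295 − 232 = 63.
Row 5 needs 295; the known cells sum to 239, so (5,4) = 56.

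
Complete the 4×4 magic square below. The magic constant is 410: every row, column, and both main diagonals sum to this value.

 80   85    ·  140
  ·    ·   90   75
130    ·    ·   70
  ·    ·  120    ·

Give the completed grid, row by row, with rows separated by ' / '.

Row 1 needs 410; the known cells sum to 305, so (1,3) = 105.
The remaining cell in column 3 is (3,3) = 410 − 315 = 95.
From column 4, 410 − (140 + 75 + 70) gives (4,4) = 125.
Using main diagonal: 80 + 95 + 125 + ? → (2,2) = 410 − 300 = 110.
Row 2: 110 + 90 + 75 + ? = 410, so (2,1) = 135.
Row 3 needs 410; the known cells sum to 295, so (3,2) = 115.
Column 1: 80 + 135 + 130 + ? = 410, so (4,1) = 65.
Column 2 needs 410; the known cells sum to 310, so (4,2) = 100.

80 85 105 140 / 135 110 90 75 / 130 115 95 70 / 65 100 120 125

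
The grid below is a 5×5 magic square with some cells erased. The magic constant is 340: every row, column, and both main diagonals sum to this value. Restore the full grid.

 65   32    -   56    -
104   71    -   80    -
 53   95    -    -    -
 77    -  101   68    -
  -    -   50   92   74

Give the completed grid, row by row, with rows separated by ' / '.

65 32 89 56 98 / 104 71 38 80 47 / 53 95 62 44 86 / 77 59 101 68 35 / 41 83 50 92 74

Using column 1: 65 + 104 + 53 + 77 + ? → (5,1) = 340 − 299 = 41.
Using column 4: 56 + 80 + 68 + 92 + ? → (3,4) = 340 − 296 = 44.
From main diagonal, 340 − (65 + 71 + 68 + 74) gives (3,3) = 62.
Row 3 needs 340; the known cells sum to 254, so (3,5) = 86.
Using row 5: 41 + 50 + 92 + 74 + ? → (5,2) = 340 − 257 = 83.
Column 2: 32 + 71 + 95 + 83 + ? = 340, so (4,2) = 59.
The remaining cell in anti-diagonal is (1,5) = 340 − 242 = 98.
The remaining cell in row 1 is (1,3) = 340 − 251 = 89.
Row 4 needs 340; the known cells sum to 305, so (4,5) = 35.
From column 3, 340 − (89 + 62 + 101 + 50) gives (2,3) = 38.
Column 5: 98 + 86 + 35 + 74 + ? = 340, so (2,5) = 47.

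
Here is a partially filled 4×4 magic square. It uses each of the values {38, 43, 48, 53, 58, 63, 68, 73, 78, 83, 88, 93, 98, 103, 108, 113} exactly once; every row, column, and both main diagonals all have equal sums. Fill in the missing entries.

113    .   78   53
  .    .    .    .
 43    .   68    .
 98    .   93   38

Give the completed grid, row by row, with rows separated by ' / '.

113 58 78 53 / 48 83 63 108 / 43 88 68 103 / 98 73 93 38

The 16 entries sum to 1208, so each line sums to 1208/4 = 302.
Using row 1: 113 + 78 + 53 + ? → (1,2) = 302 − 244 = 58.
The remaining cell in row 4 is (4,2) = 302 − 229 = 73.
Using column 1: 113 + 43 + 98 + ? → (2,1) = 302 − 254 = 48.
Using column 3: 78 + 68 + 93 + ? → (2,3) = 302 − 239 = 63.
Main diagonal must total 302; the given cells sum to 219, so (2,2) = 83.
Anti-diagonal: 53 + 63 + 98 + ? = 302, so (3,2) = 88.
Row 2 needs 302; the known cells sum to 194, so (2,4) = 108.
From row 3, 302 − (43 + 88 + 68) gives (3,4) = 103.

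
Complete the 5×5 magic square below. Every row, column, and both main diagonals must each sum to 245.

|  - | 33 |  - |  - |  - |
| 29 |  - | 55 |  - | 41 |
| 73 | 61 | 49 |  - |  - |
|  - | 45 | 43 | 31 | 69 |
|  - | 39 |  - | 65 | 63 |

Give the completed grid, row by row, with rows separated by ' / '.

Row 4 must total 245; the given cells sum to 188, so (4,1) = 57.
Column 2 needs 245; the known cells sum to 178, so (2,2) = 67.
Main diagonal needs 245; the known cells sum to 210, so (1,1) = 35.
Row 2: 29 + 67 + 55 + 41 + ? = 245, so (2,4) = 53.
Column 1: 35 + 29 + 73 + 57 + ? = 245, so (5,1) = 51.
Anti-diagonal must total 245; the given cells sum to 198, so (1,5) = 47.
Row 5 needs 245; the known cells sum to 218, so (5,3) = 27.
Column 3: 55 + 49 + 43 + 27 + ? = 245, so (1,3) = 71.
Column 5: 47 + 41 + 69 + 63 + ? = 245, so (3,5) = 25.
The remaining cell in row 1 is (1,4) = 245 − 186 = 59.
Row 3: 73 + 61 + 49 + 25 + ? = 245, so (3,4) = 37.

35 33 71 59 47 / 29 67 55 53 41 / 73 61 49 37 25 / 57 45 43 31 69 / 51 39 27 65 63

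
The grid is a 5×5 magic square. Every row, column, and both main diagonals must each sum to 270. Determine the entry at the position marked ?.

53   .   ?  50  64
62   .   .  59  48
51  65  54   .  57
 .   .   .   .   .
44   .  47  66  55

Row 3 needs 270; the known cells sum to 227, so (3,4) = 43.
From row 5, 270 − (44 + 47 + 66 + 55) gives (5,2) = 58.
Column 1 must total 270; the given cells sum to 210, so (4,1) = 60.
Column 4 needs 270; the known cells sum to 218, so (4,4) = 52.
Column 5: 64 + 48 + 57 + 55 + ? = 270, so (4,5) = 46.
Using main diagonal: 53 + 54 + 52 + 55 + ? → (2,2) = 270 − 214 = 56.
From anti-diagonal, 270 − (64 + 59 + 54 + 44) gives (4,2) = 49.
Row 2: 62 + 56 + 59 + 48 + ? = 270, so (2,3) = 45.
Row 4 must total 270; the given cells sum to 207, so (4,3) = 63.
Column 2 must total 270; the given cells sum to 228, so (1,2) = 42.
Column 3: 45 + 54 + 63 + 47 + ? = 270, so (1,3) = 61.

61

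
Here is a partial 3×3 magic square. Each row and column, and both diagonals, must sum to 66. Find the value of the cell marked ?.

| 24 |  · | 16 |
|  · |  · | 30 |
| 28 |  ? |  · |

The remaining cell in row 1 is (1,2) = 66 − 40 = 26.
Column 1: 24 + 28 + ? = 66, so (2,1) = 14.
Column 3: 16 + 30 + ? = 66, so (3,3) = 20.
The remaining cell in main diagonal is (2,2) = 66 − 44 = 22.
Row 3: 28 + 20 + ? = 66, so (3,2) = 18.

18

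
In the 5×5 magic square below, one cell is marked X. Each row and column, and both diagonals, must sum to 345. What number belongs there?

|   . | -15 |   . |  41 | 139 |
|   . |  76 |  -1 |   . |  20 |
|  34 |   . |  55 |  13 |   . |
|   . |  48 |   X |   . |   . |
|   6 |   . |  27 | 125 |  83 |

146

Using row 5: 6 + 27 + 125 + 83 + ? → (5,2) = 345 − 241 = 104.
The remaining cell in column 2 is (3,2) = 345 − 213 = 132.
From anti-diagonal, 345 − (139 + 55 + 48 + 6) gives (2,4) = 97.
Using row 2: 76 + (-1) + 97 + 20 + ? → (2,1) = 345 − 192 = 153.
From row 3, 345 − (34 + 132 + 55 + 13) gives (3,5) = 111.
Using column 4: 41 + 97 + 13 + 125 + ? → (4,4) = 345 − 276 = 69.
The remaining cell in column 5 is (4,5) = 345 − 353 = -8.
Using main diagonal: 76 + 55 + 69 + 83 + ? → (1,1) = 345 − 283 = 62.
Row 1 must total 345; the given cells sum to 227, so (1,3) = 118.
From column 1, 345 − (62 + 153 + 34 + 6) gives (4,1) = 90.
Column 3: 118 + (-1) + 55 + 27 + ? = 345, so (4,3) = 146.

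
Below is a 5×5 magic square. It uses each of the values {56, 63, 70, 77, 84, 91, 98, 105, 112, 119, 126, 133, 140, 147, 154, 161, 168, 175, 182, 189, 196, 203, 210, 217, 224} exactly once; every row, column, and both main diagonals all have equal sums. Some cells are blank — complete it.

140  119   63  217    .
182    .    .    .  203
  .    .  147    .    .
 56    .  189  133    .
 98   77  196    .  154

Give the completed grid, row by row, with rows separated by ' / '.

140 119 63 217 161 / 182 126 105 84 203 / 224 168 147 91 70 / 56 210 189 133 112 / 98 77 196 175 154

The 25 entries sum to 3500, so each line sums to 3500/5 = 700.
The remaining cell in row 1 is (1,5) = 700 − 539 = 161.
Row 5 must total 700; the given cells sum to 525, so (5,4) = 175.
Column 1 must total 700; the given cells sum to 476, so (3,1) = 224.
Column 3: 63 + 147 + 189 + 196 + ? = 700, so (2,3) = 105.
Main diagonal needs 700; the known cells sum to 574, so (2,2) = 126.
From row 2, 700 − (182 + 126 + 105 + 203) gives (2,4) = 84.
Using column 4: 217 + 84 + 133 + 175 + ? → (3,4) = 700 − 609 = 91.
Using anti-diagonal: 161 + 84 + 147 + 98 + ? → (4,2) = 700 − 490 = 210.
From row 4, 700 − (56 + 210 + 189 + 133) gives (4,5) = 112.
Column 2: 119 + 126 + 210 + 77 + ? = 700, so (3,2) = 168.
From column 5, 700 − (161 + 203 + 112 + 154) gives (3,5) = 70.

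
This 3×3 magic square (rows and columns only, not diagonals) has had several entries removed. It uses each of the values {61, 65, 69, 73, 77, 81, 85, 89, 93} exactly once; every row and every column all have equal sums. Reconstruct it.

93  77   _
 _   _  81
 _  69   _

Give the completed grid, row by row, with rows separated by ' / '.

The 9 entries sum to 693, so each line sums to 693/3 = 231.
Row 1: 93 + 77 + ? = 231, so (1,3) = 61.
Column 2 must total 231; the given cells sum to 146, so (2,2) = 85.
Column 3: 61 + 81 + ? = 231, so (3,3) = 89.
Row 2 must total 231; the given cells sum to 166, so (2,1) = 65.
Row 3 must total 231; the given cells sum to 158, so (3,1) = 73.

93 77 61 / 65 85 81 / 73 69 89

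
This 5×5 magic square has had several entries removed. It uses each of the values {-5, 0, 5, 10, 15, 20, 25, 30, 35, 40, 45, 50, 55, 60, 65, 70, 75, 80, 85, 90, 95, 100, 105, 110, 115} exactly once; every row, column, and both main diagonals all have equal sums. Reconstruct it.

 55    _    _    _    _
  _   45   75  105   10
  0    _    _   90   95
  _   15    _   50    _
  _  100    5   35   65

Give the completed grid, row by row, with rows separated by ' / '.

55 85 115 -5 25 / 40 45 75 105 10 / 0 30 60 90 95 / 110 15 20 50 80 / 70 100 5 35 65

The 25 entries sum to 1375, so each line sums to 1375/5 = 275.
Using row 2: 45 + 75 + 105 + 10 + ? → (2,1) = 275 − 235 = 40.
Using row 5: 100 + 5 + 35 + 65 + ? → (5,1) = 275 − 205 = 70.
Using column 1: 55 + 40 + 0 + 70 + ? → (4,1) = 275 − 165 = 110.
The remaining cell in column 4 is (1,4) = 275 − 280 = -5.
Using main diagonal: 55 + 45 + 50 + 65 + ? → (3,3) = 275 − 215 = 60.
Anti-diagonal must total 275; the given cells sum to 250, so (1,5) = 25.
From row 3, 275 − (0 + 60 + 90 + 95) gives (3,2) = 30.
Using column 2: 45 + 30 + 15 + 100 + ? → (1,2) = 275 − 190 = 85.
Column 5: 25 + 10 + 95 + 65 + ? = 275, so (4,5) = 80.
The remaining cell in row 1 is (1,3) = 275 − 160 = 115.
From row 4, 275 − (110 + 15 + 50 + 80) gives (4,3) = 20.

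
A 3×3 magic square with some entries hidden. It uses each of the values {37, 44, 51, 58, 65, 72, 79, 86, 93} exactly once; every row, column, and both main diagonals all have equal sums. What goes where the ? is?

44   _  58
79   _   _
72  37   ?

The 9 entries sum to 585, so each line sums to 585/3 = 195.
Row 1: 44 + 58 + ? = 195, so (1,2) = 93.
Using row 3: 72 + 37 + ? → (3,3) = 195 − 109 = 86.

86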